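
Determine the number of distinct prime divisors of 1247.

1247 = 29 · 43
1247 = 29 · 43, which has 2 distinct prime factors.

2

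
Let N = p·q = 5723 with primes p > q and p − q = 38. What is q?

59

Since p = q + 38, we have 5723 = q(q + 38), so q² + 38q − 5723 = 0.
Discriminant: 38² + 4·5723 = 1444 + 22892 = 24336; √24336 = 156.
q = (−38 + 156)/2 = 59, and p = q + 38 = 97.
Check: 59 · 97 = 5723.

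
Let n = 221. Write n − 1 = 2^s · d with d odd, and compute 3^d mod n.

198

221 − 1 = 220 = 2^2 · 55, so d = 55.
3^1 ≡ 3 (mod 221)
3^2 ≡ 3^2 = 9 ≡ 9 (mod 221)
3^4 ≡ 9^2 = 81 ≡ 81 (mod 221)
3^8 ≡ 81^2 = 6561 ≡ 152 (mod 221)
3^16 ≡ 152^2 = 23104 ≡ 120 (mod 221)
3^32 ≡ 120^2 = 14400 ≡ 35 (mod 221)
55 = 32 + 16 + 4 + 2 + 1 in binary powers of 2.
So 3^55 ≡ 35 · 120 · 81 · 9 · 3 ≡ 198 (mod 221).
Squaring chain: 198 → 87; never reaches −1, so base 3 is a Miller–Rabin witness that 221 is composite.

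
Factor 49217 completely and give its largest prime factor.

49217 = 7 · 7031
7031 = 79 · 89
89 is prime.
So 49217 = 7 · 79 · 89; the largest prime factor is 89.

89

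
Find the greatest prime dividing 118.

118 = 2 · 59
59 is prime.
So 118 = 2 · 59; the largest prime factor is 59.

59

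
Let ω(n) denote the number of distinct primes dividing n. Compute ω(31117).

31117 = 29^2 · 37
31117 = 29^2 · 37, which has 2 distinct prime factors.

2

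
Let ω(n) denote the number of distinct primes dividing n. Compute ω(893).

893 = 19 · 47
893 = 19 · 47, which has 2 distinct prime factors.

2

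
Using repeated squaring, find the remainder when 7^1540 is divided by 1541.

7^1 ≡ 7 (mod 1541)
7^2 ≡ 7^2 = 49 ≡ 49 (mod 1541)
7^4 ≡ 49^2 = 2401 ≡ 860 (mod 1541)
7^8 ≡ 860^2 = 739600 ≡ 1461 (mod 1541)
7^16 ≡ 1461^2 = 2134521 ≡ 236 (mod 1541)
7^32 ≡ 236^2 = 55696 ≡ 220 (mod 1541)
7^64 ≡ 220^2 = 48400 ≡ 629 (mod 1541)
7^128 ≡ 629^2 = 395641 ≡ 1145 (mod 1541)
7^256 ≡ 1145^2 = 1311025 ≡ 1175 (mod 1541)
7^512 ≡ 1175^2 = 1380625 ≡ 1430 (mod 1541)
7^1024 ≡ 1430^2 = 2044900 ≡ 1534 (mod 1541)
1540 = 1024 + 512 + 4 in binary powers of 2.
So 7^1540 ≡ 1534 · 1430 · 860 ≡ 967 (mod 1541).
Since 967 ≠ 1, base 7 is a Fermat witness: 1541 is composite.

967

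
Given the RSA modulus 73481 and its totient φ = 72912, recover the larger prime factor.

373

φ(n) = (p−1)(q−1) = n − (p+q) + 1, so p + q = 73481 − 72912 + 1 = 570.
p and q are the roots of t² − 570t + 73481 = 0.
Discriminant: 570² − 4·73481 = 324900 − 293924 = 30976; √30976 = 176.
q = (570 − 176)/2 = 197, p = (570 + 176)/2 = 373.
Check: 197 · 373 = 73481.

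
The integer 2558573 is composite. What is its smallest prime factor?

79

2558573 is odd.
Digit sum 35, not divisible by 3.
Ends in 3: not divisible by 5.
7: 2558573 = 7·365510 + 3
11: 2558573 = 11·232597 + 6
13: 2558573 = 13·196813 + 4
17: 2558573 = 17·150504 + 5
19: 2558573 = 19·134661 + 14
23: 2558573 = 23·111242 + 7
29: 2558573 = 29·88226 + 19
31: 2558573 = 31·82534 + 19
37: 2558573 = 37·69150 + 23
41: 2558573 = 41·62404 + 9
43: 2558573 = 43·59501 + 30
47: 2558573 = 47·54437 + 34
53: 2558573 = 53·48274 + 51
59: 2558573 = 59·43365 + 38
61: 2558573 = 61·41943 + 50
67: 2558573 = 67·38187 + 44
71: 2558573 = 71·36036 + 17
73: 2558573 = 73·35048 + 69
79: 2558573 = 79·32387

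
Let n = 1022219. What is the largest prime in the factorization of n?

73

1022219 = 11 · 92929
92929 = 19 · 4891
4891 = 67 · 73
73 is prime.
So 1022219 = 11 · 19 · 67 · 73; the largest prime factor is 73.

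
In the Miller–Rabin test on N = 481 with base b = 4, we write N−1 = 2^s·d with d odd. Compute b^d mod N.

481 − 1 = 480 = 2^5 · 15, so d = 15.
4^1 ≡ 4 (mod 481)
4^2 ≡ 4^2 = 16 ≡ 16 (mod 481)
4^4 ≡ 16^2 = 256 ≡ 256 (mod 481)
4^8 ≡ 256^2 = 65536 ≡ 120 (mod 481)
15 = 8 + 4 + 2 + 1 in binary powers of 2.
So 4^15 ≡ 120 · 256 · 16 · 4 ≡ 233 (mod 481).
Squaring chain: 233 → 417 → 248 → 417 → 248; never reaches −1, so base 4 is a Miller–Rabin witness that 481 is composite.

233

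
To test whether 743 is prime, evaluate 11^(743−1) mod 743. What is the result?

1

11^1 ≡ 11 (mod 743)
11^2 ≡ 11^2 = 121 ≡ 121 (mod 743)
11^4 ≡ 121^2 = 14641 ≡ 524 (mod 743)
11^8 ≡ 524^2 = 274576 ≡ 409 (mod 743)
11^16 ≡ 409^2 = 167281 ≡ 106 (mod 743)
11^32 ≡ 106^2 = 11236 ≡ 91 (mod 743)
11^64 ≡ 91^2 = 8281 ≡ 108 (mod 743)
11^128 ≡ 108^2 = 11664 ≡ 519 (mod 743)
11^256 ≡ 519^2 = 269361 ≡ 395 (mod 743)
11^512 ≡ 395^2 = 156025 ≡ 738 (mod 743)
742 = 512 + 128 + 64 + 32 + 4 + 2 in binary powers of 2.
So 11^742 ≡ 738 · 519 · 108 · 91 · 524 · 121 ≡ 1 (mod 743).
Since the result is 1, base 11 gives no evidence that 743 is composite.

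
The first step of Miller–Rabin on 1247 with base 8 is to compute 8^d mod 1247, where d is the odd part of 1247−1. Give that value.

945

1247 − 1 = 1246 = 2^1 · 623, so d = 623.
8^1 ≡ 8 (mod 1247)
8^2 ≡ 8^2 = 64 ≡ 64 (mod 1247)
8^4 ≡ 64^2 = 4096 ≡ 355 (mod 1247)
8^8 ≡ 355^2 = 126025 ≡ 78 (mod 1247)
8^16 ≡ 78^2 = 6084 ≡ 1096 (mod 1247)
8^32 ≡ 1096^2 = 1201216 ≡ 355 (mod 1247)
8^64 ≡ 355^2 = 126025 ≡ 78 (mod 1247)
8^128 ≡ 78^2 = 6084 ≡ 1096 (mod 1247)
8^256 ≡ 1096^2 = 1201216 ≡ 355 (mod 1247)
8^512 ≡ 355^2 = 126025 ≡ 78 (mod 1247)
623 = 512 + 64 + 32 + 8 + 4 + 2 + 1 in binary powers of 2.
So 8^623 ≡ 78 · 78 · 355 · 78 · 355 · 64 · 8 ≡ 945 (mod 1247).
Squaring chain: 945; never reaches −1, so base 8 is a Miller–Rabin witness that 1247 is composite.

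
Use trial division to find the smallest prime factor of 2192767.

2192767 is odd.
Digit sum 34, not divisible by 3.
Ends in 7: not divisible by 5.
7: 2192767 = 7·313252 + 3
11: 2192767 = 11·199342 + 5
13: 2192767 = 13·168674 + 5
17: 2192767 = 17·128986 + 5
19: 2192767 = 19·115408 + 15
23: 2192767 = 23·95337 + 16
29: 2192767 = 29·75612 + 19
31: 2192767 = 31·70734 + 13
37: 2192767 = 37·59263 + 36
41: 2192767 = 41·53482 + 5
43: 2192767 = 43·50994 + 25
47: 2192767 = 47·46654 + 29
53: 2192767 = 53·41372 + 51
59: 2192767 = 59·37165 + 32
61: 2192767 = 61·35947

61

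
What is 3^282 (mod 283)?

1

3^1 ≡ 3 (mod 283)
3^2 ≡ 3^2 = 9 ≡ 9 (mod 283)
3^4 ≡ 9^2 = 81 ≡ 81 (mod 283)
3^8 ≡ 81^2 = 6561 ≡ 52 (mod 283)
3^16 ≡ 52^2 = 2704 ≡ 157 (mod 283)
3^32 ≡ 157^2 = 24649 ≡ 28 (mod 283)
3^64 ≡ 28^2 = 784 ≡ 218 (mod 283)
3^128 ≡ 218^2 = 47524 ≡ 263 (mod 283)
3^256 ≡ 263^2 = 69169 ≡ 117 (mod 283)
282 = 256 + 16 + 8 + 2 in binary powers of 2.
So 3^282 ≡ 117 · 157 · 52 · 9 ≡ 1 (mod 283).
Since the result is 1, base 3 gives no evidence that 283 is composite.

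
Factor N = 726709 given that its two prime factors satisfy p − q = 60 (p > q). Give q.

823

Since p = q + 60, we have 726709 = q(q + 60), so q² + 60q − 726709 = 0.
Discriminant: 60² + 4·726709 = 3600 + 2906836 = 2910436; √2910436 = 1706.
q = (−60 + 1706)/2 = 823, and p = q + 60 = 883.
Check: 823 · 883 = 726709.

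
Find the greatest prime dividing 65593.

65593 = 11 · 5963
5963 = 67 · 89
89 is prime.
So 65593 = 11 · 67 · 89; the largest prime factor is 89.

89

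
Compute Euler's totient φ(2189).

1980

Factor: 2189 = 11 · 199.
φ(2189) = (11−1) · (199−1) = 10 · 198 = 1980.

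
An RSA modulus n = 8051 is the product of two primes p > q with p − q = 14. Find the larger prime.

97

Since p = q + 14, we have 8051 = q(q + 14), so q² + 14q − 8051 = 0.
Discriminant: 14² + 4·8051 = 196 + 32204 = 32400; √32400 = 180.
q = (−14 + 180)/2 = 83, and p = q + 14 = 97.
Check: 83 · 97 = 8051.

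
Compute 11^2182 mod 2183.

11^1 ≡ 11 (mod 2183)
11^2 ≡ 11^2 = 121 ≡ 121 (mod 2183)
11^4 ≡ 121^2 = 14641 ≡ 1543 (mod 2183)
11^8 ≡ 1543^2 = 2380849 ≡ 1379 (mod 2183)
11^16 ≡ 1379^2 = 1901641 ≡ 248 (mod 2183)
11^32 ≡ 248^2 = 61504 ≡ 380 (mod 2183)
11^64 ≡ 380^2 = 144400 ≡ 322 (mod 2183)
11^128 ≡ 322^2 = 103684 ≡ 1083 (mod 2183)
11^256 ≡ 1083^2 = 1172889 ≡ 618 (mod 2183)
11^512 ≡ 618^2 = 381924 ≡ 2082 (mod 2183)
11^1024 ≡ 2082^2 = 4334724 ≡ 1469 (mod 2183)
11^2048 ≡ 1469^2 = 2157961 ≡ 1157 (mod 2183)
2182 = 2048 + 128 + 4 + 2 in binary powers of 2.
So 11^2182 ≡ 1157 · 1083 · 1543 · 121 ≡ 470 (mod 2183).
Since 470 ≠ 1, base 11 is a Fermat witness: 2183 is composite.

470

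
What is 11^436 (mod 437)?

11^1 ≡ 11 (mod 437)
11^2 ≡ 11^2 = 121 ≡ 121 (mod 437)
11^4 ≡ 121^2 = 14641 ≡ 220 (mod 437)
11^8 ≡ 220^2 = 48400 ≡ 330 (mod 437)
11^16 ≡ 330^2 = 108900 ≡ 87 (mod 437)
11^32 ≡ 87^2 = 7569 ≡ 140 (mod 437)
11^64 ≡ 140^2 = 19600 ≡ 372 (mod 437)
11^128 ≡ 372^2 = 138384 ≡ 292 (mod 437)
11^256 ≡ 292^2 = 85264 ≡ 49 (mod 437)
436 = 256 + 128 + 32 + 16 + 4 in binary powers of 2.
So 11^436 ≡ 49 · 292 · 140 · 87 · 220 ≡ 315 (mod 437).
Since 315 ≠ 1, base 11 is a Fermat witness: 437 is composite.

315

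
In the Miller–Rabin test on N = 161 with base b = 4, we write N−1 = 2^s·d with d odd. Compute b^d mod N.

161 − 1 = 160 = 2^5 · 5, so d = 5.
4^1 ≡ 4 (mod 161)
4^2 ≡ 4^2 = 16 ≡ 16 (mod 161)
4^4 ≡ 16^2 = 256 ≡ 95 (mod 161)
5 = 4 + 1 in binary powers of 2.
So 4^5 ≡ 95 · 4 ≡ 58 (mod 161).
Squaring chain: 58 → 144 → 128 → 123 → 156; never reaches −1, so base 4 is a Miller–Rabin witness that 161 is composite.

58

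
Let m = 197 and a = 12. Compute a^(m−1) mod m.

1

12^1 ≡ 12 (mod 197)
12^2 ≡ 12^2 = 144 ≡ 144 (mod 197)
12^4 ≡ 144^2 = 20736 ≡ 51 (mod 197)
12^8 ≡ 51^2 = 2601 ≡ 40 (mod 197)
12^16 ≡ 40^2 = 1600 ≡ 24 (mod 197)
12^32 ≡ 24^2 = 576 ≡ 182 (mod 197)
12^64 ≡ 182^2 = 33124 ≡ 28 (mod 197)
12^128 ≡ 28^2 = 784 ≡ 193 (mod 197)
196 = 128 + 64 + 4 in binary powers of 2.
So 12^196 ≡ 193 · 28 · 51 ≡ 1 (mod 197).
Since the result is 1, base 12 gives no evidence that 197 is composite.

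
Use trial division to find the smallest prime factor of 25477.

25477 is odd.
Digit sum 25, not divisible by 3.
Ends in 7: not divisible by 5.
7: 25477 = 7·3639 + 4
11: 25477 = 11·2316 + 1
13: 25477 = 13·1959 + 10
17: 25477 = 17·1498 + 11
19: 25477 = 19·1340 + 17
23: 25477 = 23·1107 + 16
29: 25477 = 29·878 + 15
31: 25477 = 31·821 + 26
37: 25477 = 37·688 + 21
41: 25477 = 41·621 + 16
43: 25477 = 43·592 + 21
47: 25477 = 47·542 + 3
53: 25477 = 53·480 + 37
59: 25477 = 59·431 + 48
61: 25477 = 61·417 + 40
67: 25477 = 67·380 + 17
71: 25477 = 71·358 + 59
73: 25477 = 73·349

73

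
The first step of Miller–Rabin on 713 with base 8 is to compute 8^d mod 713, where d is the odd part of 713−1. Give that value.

713 − 1 = 712 = 2^3 · 89, so d = 89.
8^1 ≡ 8 (mod 713)
8^2 ≡ 8^2 = 64 ≡ 64 (mod 713)
8^4 ≡ 64^2 = 4096 ≡ 531 (mod 713)
8^8 ≡ 531^2 = 281961 ≡ 326 (mod 713)
8^16 ≡ 326^2 = 106276 ≡ 39 (mod 713)
8^32 ≡ 39^2 = 1521 ≡ 95 (mod 713)
8^64 ≡ 95^2 = 9025 ≡ 469 (mod 713)
89 = 64 + 16 + 8 + 1 in binary powers of 2.
So 8^89 ≡ 469 · 39 · 326 · 8 ≡ 376 (mod 713).
Squaring chain: 376 → 202 → 163; never reaches −1, so base 8 is a Miller–Rabin witness that 713 is composite.

376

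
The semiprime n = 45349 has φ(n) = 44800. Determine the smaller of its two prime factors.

φ(n) = (p−1)(q−1) = n − (p+q) + 1, so p + q = 45349 − 44800 + 1 = 550.
p and q are the roots of t² − 550t + 45349 = 0.
Discriminant: 550² − 4·45349 = 302500 − 181396 = 121104; √121104 = 348.
q = (550 − 348)/2 = 101, p = (550 + 348)/2 = 449.
Check: 101 · 449 = 45349.

101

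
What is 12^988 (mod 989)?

12^1 ≡ 12 (mod 989)
12^2 ≡ 12^2 = 144 ≡ 144 (mod 989)
12^4 ≡ 144^2 = 20736 ≡ 956 (mod 989)
12^8 ≡ 956^2 = 913936 ≡ 100 (mod 989)
12^16 ≡ 100^2 = 10000 ≡ 110 (mod 989)
12^32 ≡ 110^2 = 12100 ≡ 232 (mod 989)
12^64 ≡ 232^2 = 53824 ≡ 418 (mod 989)
12^128 ≡ 418^2 = 174724 ≡ 660 (mod 989)
12^256 ≡ 660^2 = 435600 ≡ 440 (mod 989)
12^512 ≡ 440^2 = 193600 ≡ 745 (mod 989)
988 = 512 + 256 + 128 + 64 + 16 + 8 + 4 in binary powers of 2.
So 12^988 ≡ 745 · 440 · 660 · 418 · 110 · 100 · 956 ≡ 418 (mod 989).
Since 418 ≠ 1, base 12 is a Fermat witness: 989 is composite.

418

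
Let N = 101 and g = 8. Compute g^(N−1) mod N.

1

8^1 ≡ 8 (mod 101)
8^2 ≡ 8^2 = 64 ≡ 64 (mod 101)
8^4 ≡ 64^2 = 4096 ≡ 56 (mod 101)
8^8 ≡ 56^2 = 3136 ≡ 5 (mod 101)
8^16 ≡ 5^2 = 25 ≡ 25 (mod 101)
8^32 ≡ 25^2 = 625 ≡ 19 (mod 101)
8^64 ≡ 19^2 = 361 ≡ 58 (mod 101)
100 = 64 + 32 + 4 in binary powers of 2.
So 8^100 ≡ 58 · 19 · 56 ≡ 1 (mod 101).
Since the result is 1, base 8 gives no evidence that 101 is composite.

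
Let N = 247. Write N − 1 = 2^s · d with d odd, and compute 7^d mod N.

247 − 1 = 246 = 2^1 · 123, so d = 123.
7^1 ≡ 7 (mod 247)
7^2 ≡ 7^2 = 49 ≡ 49 (mod 247)
7^4 ≡ 49^2 = 2401 ≡ 178 (mod 247)
7^8 ≡ 178^2 = 31684 ≡ 68 (mod 247)
7^16 ≡ 68^2 = 4624 ≡ 178 (mod 247)
7^32 ≡ 178^2 = 31684 ≡ 68 (mod 247)
7^64 ≡ 68^2 = 4624 ≡ 178 (mod 247)
123 = 64 + 32 + 16 + 8 + 2 + 1 in binary powers of 2.
So 7^123 ≡ 178 · 68 · 178 · 68 · 49 · 7 ≡ 96 (mod 247).
Squaring chain: 96; never reaches −1, so base 7 is a Miller–Rabin witness that 247 is composite.

96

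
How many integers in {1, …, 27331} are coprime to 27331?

Factor: 27331 = 151 · 181.
φ(27331) = (151−1) · (181−1) = 150 · 180 = 27000.

27000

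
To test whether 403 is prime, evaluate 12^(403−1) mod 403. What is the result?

66

12^1 ≡ 12 (mod 403)
12^2 ≡ 12^2 = 144 ≡ 144 (mod 403)
12^4 ≡ 144^2 = 20736 ≡ 183 (mod 403)
12^8 ≡ 183^2 = 33489 ≡ 40 (mod 403)
12^16 ≡ 40^2 = 1600 ≡ 391 (mod 403)
12^32 ≡ 391^2 = 152881 ≡ 144 (mod 403)
12^64 ≡ 144^2 = 20736 ≡ 183 (mod 403)
12^128 ≡ 183^2 = 33489 ≡ 40 (mod 403)
12^256 ≡ 40^2 = 1600 ≡ 391 (mod 403)
402 = 256 + 128 + 16 + 2 in binary powers of 2.
So 12^402 ≡ 391 · 40 · 391 · 144 ≡ 66 (mod 403).
Since 66 ≠ 1, base 12 is a Fermat witness: 403 is composite.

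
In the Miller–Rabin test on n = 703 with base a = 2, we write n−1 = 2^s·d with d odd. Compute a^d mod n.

703 − 1 = 702 = 2^1 · 351, so d = 351.
2^1 ≡ 2 (mod 703)
2^2 ≡ 2^2 = 4 ≡ 4 (mod 703)
2^4 ≡ 4^2 = 16 ≡ 16 (mod 703)
2^8 ≡ 16^2 = 256 ≡ 256 (mod 703)
2^16 ≡ 256^2 = 65536 ≡ 157 (mod 703)
2^32 ≡ 157^2 = 24649 ≡ 44 (mod 703)
2^64 ≡ 44^2 = 1936 ≡ 530 (mod 703)
2^128 ≡ 530^2 = 280900 ≡ 403 (mod 703)
2^256 ≡ 403^2 = 162409 ≡ 16 (mod 703)
351 = 256 + 64 + 16 + 8 + 4 + 2 + 1 in binary powers of 2.
So 2^351 ≡ 16 · 530 · 157 · 256 · 16 · 4 · 2 ≡ 265 (mod 703).
Squaring chain: 265; never reaches −1, so base 2 is a Miller–Rabin witness that 703 is composite.

265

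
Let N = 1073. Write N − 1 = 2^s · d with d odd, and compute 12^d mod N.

1073 − 1 = 1072 = 2^4 · 67, so d = 67.
12^1 ≡ 12 (mod 1073)
12^2 ≡ 12^2 = 144 ≡ 144 (mod 1073)
12^4 ≡ 144^2 = 20736 ≡ 349 (mod 1073)
12^8 ≡ 349^2 = 121801 ≡ 552 (mod 1073)
12^16 ≡ 552^2 = 304704 ≡ 1045 (mod 1073)
12^32 ≡ 1045^2 = 1092025 ≡ 784 (mod 1073)
12^64 ≡ 784^2 = 614656 ≡ 900 (mod 1073)
67 = 64 + 2 + 1 in binary powers of 2.
So 12^67 ≡ 900 · 144 · 12 ≡ 423 (mod 1073).
Squaring chain: 423 → 811 → 1045 → 784; never reaches −1, so base 12 is a Miller–Rabin witness that 1073 is composite.

423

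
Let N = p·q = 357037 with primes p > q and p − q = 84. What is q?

557

Since p = q + 84, we have 357037 = q(q + 84), so q² + 84q − 357037 = 0.
Discriminant: 84² + 4·357037 = 7056 + 1428148 = 1435204; √1435204 = 1198.
q = (−84 + 1198)/2 = 557, and p = q + 84 = 641.
Check: 557 · 641 = 357037.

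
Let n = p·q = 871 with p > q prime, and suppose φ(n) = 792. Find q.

13

φ(n) = (p−1)(q−1) = n − (p+q) + 1, so p + q = 871 − 792 + 1 = 80.
p and q are the roots of t² − 80t + 871 = 0.
Discriminant: 80² − 4·871 = 6400 − 3484 = 2916; √2916 = 54.
q = (80 − 54)/2 = 13, p = (80 + 54)/2 = 67.
Check: 13 · 67 = 871.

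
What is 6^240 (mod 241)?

6^1 ≡ 6 (mod 241)
6^2 ≡ 6^2 = 36 ≡ 36 (mod 241)
6^4 ≡ 36^2 = 1296 ≡ 91 (mod 241)
6^8 ≡ 91^2 = 8281 ≡ 87 (mod 241)
6^16 ≡ 87^2 = 7569 ≡ 98 (mod 241)
6^32 ≡ 98^2 = 9604 ≡ 205 (mod 241)
6^64 ≡ 205^2 = 42025 ≡ 91 (mod 241)
6^128 ≡ 91^2 = 8281 ≡ 87 (mod 241)
240 = 128 + 64 + 32 + 16 in binary powers of 2.
So 6^240 ≡ 87 · 91 · 205 · 98 ≡ 1 (mod 241).
Since the result is 1, base 6 gives no evidence that 241 is composite.

1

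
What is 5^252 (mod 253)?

124

5^1 ≡ 5 (mod 253)
5^2 ≡ 5^2 = 25 ≡ 25 (mod 253)
5^4 ≡ 25^2 = 625 ≡ 119 (mod 253)
5^8 ≡ 119^2 = 14161 ≡ 246 (mod 253)
5^16 ≡ 246^2 = 60516 ≡ 49 (mod 253)
5^32 ≡ 49^2 = 2401 ≡ 124 (mod 253)
5^64 ≡ 124^2 = 15376 ≡ 196 (mod 253)
5^128 ≡ 196^2 = 38416 ≡ 213 (mod 253)
252 = 128 + 64 + 32 + 16 + 8 + 4 in binary powers of 2.
So 5^252 ≡ 213 · 196 · 124 · 49 · 246 · 119 ≡ 124 (mod 253).
Since 124 ≠ 1, base 5 is a Fermat witness: 253 is composite.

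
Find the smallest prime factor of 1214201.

1214201 is odd.
Digit sum 11, not divisible by 3.
Ends in 1: not divisible by 5.
7: 1214201 = 7·173457 + 2
11: 1214201 = 11·110381 + 10
13: 1214201 = 13·93400 + 1
17: 1214201 = 17·71423 + 10
19: 1214201 = 19·63905 + 6
23: 1214201 = 23·52791 + 8
29: 1214201 = 29·41869

29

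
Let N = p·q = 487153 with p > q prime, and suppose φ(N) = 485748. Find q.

619

φ(n) = (p−1)(q−1) = n − (p+q) + 1, so p + q = 487153 − 485748 + 1 = 1406.
p and q are the roots of t² − 1406t + 487153 = 0.
Discriminant: 1406² − 4·487153 = 1976836 − 1948612 = 28224; √28224 = 168.
q = (1406 − 168)/2 = 619, p = (1406 + 168)/2 = 787.
Check: 619 · 787 = 487153.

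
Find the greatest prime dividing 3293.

89

3293 = 37 · 89
89 is prime.
So 3293 = 37 · 89; the largest prime factor is 89.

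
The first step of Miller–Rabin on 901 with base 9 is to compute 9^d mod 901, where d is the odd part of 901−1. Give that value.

901 − 1 = 900 = 2^2 · 225, so d = 225.
9^1 ≡ 9 (mod 901)
9^2 ≡ 9^2 = 81 ≡ 81 (mod 901)
9^4 ≡ 81^2 = 6561 ≡ 254 (mod 901)
9^8 ≡ 254^2 = 64516 ≡ 545 (mod 901)
9^16 ≡ 545^2 = 297025 ≡ 596 (mod 901)
9^32 ≡ 596^2 = 355216 ≡ 222 (mod 901)
9^64 ≡ 222^2 = 49284 ≡ 630 (mod 901)
9^128 ≡ 630^2 = 396900 ≡ 460 (mod 901)
225 = 128 + 64 + 32 + 1 in binary powers of 2.
So 9^225 ≡ 460 · 630 · 222 · 9 ≡ 859 (mod 901).
Squaring chain: 859 → 863; never reaches −1, so base 9 is a Miller–Rabin witness that 901 is composite.

859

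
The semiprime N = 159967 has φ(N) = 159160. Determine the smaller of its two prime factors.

347

φ(n) = (p−1)(q−1) = n − (p+q) + 1, so p + q = 159967 − 159160 + 1 = 808.
p and q are the roots of t² − 808t + 159967 = 0.
Discriminant: 808² − 4·159967 = 652864 − 639868 = 12996; √12996 = 114.
q = (808 − 114)/2 = 347, p = (808 + 114)/2 = 461.
Check: 347 · 461 = 159967.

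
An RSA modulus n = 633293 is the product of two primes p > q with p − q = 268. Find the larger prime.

941

Since p = q + 268, we have 633293 = q(q + 268), so q² + 268q − 633293 = 0.
Discriminant: 268² + 4·633293 = 71824 + 2533172 = 2604996; √2604996 = 1614.
q = (−268 + 1614)/2 = 673, and p = q + 268 = 941.
Check: 673 · 941 = 633293.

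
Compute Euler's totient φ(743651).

Factor: 743651 = 61 · 73 · 167.
φ(743651) = (61−1) · (73−1) · (167−1) = 60 · 72 · 166 = 717120.

717120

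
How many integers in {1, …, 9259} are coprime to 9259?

9016

Factor: 9259 = 47 · 197.
φ(9259) = (47−1) · (197−1) = 46 · 196 = 9016.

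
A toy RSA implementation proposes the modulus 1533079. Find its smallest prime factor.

43

1533079 is odd.
Digit sum 28, not divisible by 3.
Ends in 9: not divisible by 5.
7: 1533079 = 7·219011 + 2
11: 1533079 = 11·139370 + 9
13: 1533079 = 13·117929 + 2
17: 1533079 = 17·90181 + 2
19: 1533079 = 19·80688 + 7
23: 1533079 = 23·66655 + 14
29: 1533079 = 29·52864 + 23
31: 1533079 = 31·49454 + 5
37: 1533079 = 37·41434 + 21
41: 1533079 = 41·37392 + 7
43: 1533079 = 43·35653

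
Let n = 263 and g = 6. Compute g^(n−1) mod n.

6^1 ≡ 6 (mod 263)
6^2 ≡ 6^2 = 36 ≡ 36 (mod 263)
6^4 ≡ 36^2 = 1296 ≡ 244 (mod 263)
6^8 ≡ 244^2 = 59536 ≡ 98 (mod 263)
6^16 ≡ 98^2 = 9604 ≡ 136 (mod 263)
6^32 ≡ 136^2 = 18496 ≡ 86 (mod 263)
6^64 ≡ 86^2 = 7396 ≡ 32 (mod 263)
6^128 ≡ 32^2 = 1024 ≡ 235 (mod 263)
6^256 ≡ 235^2 = 55225 ≡ 258 (mod 263)
262 = 256 + 4 + 2 in binary powers of 2.
So 6^262 ≡ 258 · 244 · 36 ≡ 1 (mod 263).
Since the result is 1, base 6 gives no evidence that 263 is composite.

1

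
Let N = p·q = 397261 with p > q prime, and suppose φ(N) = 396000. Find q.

φ(n) = (p−1)(q−1) = n − (p+q) + 1, so p + q = 397261 − 396000 + 1 = 1262.
p and q are the roots of t² − 1262t + 397261 = 0.
Discriminant: 1262² − 4·397261 = 1592644 − 1589044 = 3600; √3600 = 60.
q = (1262 − 60)/2 = 601, p = (1262 + 60)/2 = 661.
Check: 601 · 661 = 397261.

601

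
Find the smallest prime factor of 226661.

226661 is odd.
Digit sum 23, not divisible by 3.
Ends in 1: not divisible by 5.
7: 226661 = 7·32380 + 1
11: 226661 = 11·20605 + 6
13: 226661 = 13·17435 + 6
17: 226661 = 17·13333

17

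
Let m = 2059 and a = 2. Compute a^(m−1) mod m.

2^1 ≡ 2 (mod 2059)
2^2 ≡ 2^2 = 4 ≡ 4 (mod 2059)
2^4 ≡ 4^2 = 16 ≡ 16 (mod 2059)
2^8 ≡ 16^2 = 256 ≡ 256 (mod 2059)
2^16 ≡ 256^2 = 65536 ≡ 1707 (mod 2059)
2^32 ≡ 1707^2 = 2913849 ≡ 364 (mod 2059)
2^64 ≡ 364^2 = 132496 ≡ 720 (mod 2059)
2^128 ≡ 720^2 = 518400 ≡ 1591 (mod 2059)
2^256 ≡ 1591^2 = 2531281 ≡ 770 (mod 2059)
2^512 ≡ 770^2 = 592900 ≡ 1967 (mod 2059)
2^1024 ≡ 1967^2 = 3869089 ≡ 228 (mod 2059)
2^2048 ≡ 228^2 = 51984 ≡ 509 (mod 2059)
2058 = 2048 + 8 + 2 in binary powers of 2.
So 2^2058 ≡ 509 · 256 · 4 ≡ 289 (mod 2059).
Since 289 ≠ 1, base 2 is a Fermat witness: 2059 is composite.

289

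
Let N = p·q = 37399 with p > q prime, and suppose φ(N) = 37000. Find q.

149

φ(n) = (p−1)(q−1) = n − (p+q) + 1, so p + q = 37399 − 37000 + 1 = 400.
p and q are the roots of t² − 400t + 37399 = 0.
Discriminant: 400² − 4·37399 = 160000 − 149596 = 10404; √10404 = 102.
q = (400 − 102)/2 = 149, p = (400 + 102)/2 = 251.
Check: 149 · 251 = 37399.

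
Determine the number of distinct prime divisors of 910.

4

910 = 2 · 455
455 = 5 · 91
91 = 7 · 13
910 = 2 · 5 · 7 · 13, which has 4 distinct prime factors.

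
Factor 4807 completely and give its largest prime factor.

4807 = 11 · 437
437 = 19 · 23
23 is prime.
So 4807 = 11 · 19 · 23; the largest prime factor is 23.

23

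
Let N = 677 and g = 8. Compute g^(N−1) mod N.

1

8^1 ≡ 8 (mod 677)
8^2 ≡ 8^2 = 64 ≡ 64 (mod 677)
8^4 ≡ 64^2 = 4096 ≡ 34 (mod 677)
8^8 ≡ 34^2 = 1156 ≡ 479 (mod 677)
8^16 ≡ 479^2 = 229441 ≡ 615 (mod 677)
8^32 ≡ 615^2 = 378225 ≡ 459 (mod 677)
8^64 ≡ 459^2 = 210681 ≡ 134 (mod 677)
8^128 ≡ 134^2 = 17956 ≡ 354 (mod 677)
8^256 ≡ 354^2 = 125316 ≡ 71 (mod 677)
8^512 ≡ 71^2 = 5041 ≡ 302 (mod 677)
676 = 512 + 128 + 32 + 4 in binary powers of 2.
So 8^676 ≡ 302 · 354 · 459 · 34 ≡ 1 (mod 677).
Since the result is 1, base 8 gives no evidence that 677 is composite.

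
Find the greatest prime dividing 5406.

53

5406 = 2 · 2703
2703 = 3 · 901
901 = 17 · 53
53 is prime.
So 5406 = 2 · 3 · 17 · 53; the largest prime factor is 53.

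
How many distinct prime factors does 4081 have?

3

4081 = 7 · 583
583 = 11 · 53
4081 = 7 · 11 · 53, which has 3 distinct prime factors.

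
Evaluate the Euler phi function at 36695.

Factor: 36695 = 5 · 41 · 179.
φ(36695) = (5−1) · (41−1) · (179−1) = 4 · 40 · 178 = 28480.

28480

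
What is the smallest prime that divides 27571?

27571 is odd.
Digit sum 22, not divisible by 3.
Ends in 1: not divisible by 5.
7: 27571 = 7·3938 + 5
11: 27571 = 11·2506 + 5
13: 27571 = 13·2120 + 11
17: 27571 = 17·1621 + 14
19: 27571 = 19·1451 + 2
23: 27571 = 23·1198 + 17
29: 27571 = 29·950 + 21
31: 27571 = 31·889 + 12
37: 27571 = 37·745 + 6
41: 27571 = 41·672 + 19
43: 27571 = 43·641 + 8
47: 27571 = 47·586 + 29
53: 27571 = 53·520 + 11
59: 27571 = 59·467 + 18
61: 27571 = 61·451 + 60
67: 27571 = 67·411 + 34
71: 27571 = 71·388 + 23
73: 27571 = 73·377 + 50
79: 27571 = 79·349

79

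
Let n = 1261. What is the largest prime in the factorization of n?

97

1261 = 13 · 97
97 is prime.
So 1261 = 13 · 97; the largest prime factor is 97.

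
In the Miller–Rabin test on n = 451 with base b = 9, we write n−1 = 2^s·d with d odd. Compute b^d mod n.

419

451 − 1 = 450 = 2^1 · 225, so d = 225.
9^1 ≡ 9 (mod 451)
9^2 ≡ 9^2 = 81 ≡ 81 (mod 451)
9^4 ≡ 81^2 = 6561 ≡ 247 (mod 451)
9^8 ≡ 247^2 = 61009 ≡ 124 (mod 451)
9^16 ≡ 124^2 = 15376 ≡ 42 (mod 451)
9^32 ≡ 42^2 = 1764 ≡ 411 (mod 451)
9^64 ≡ 411^2 = 168921 ≡ 247 (mod 451)
9^128 ≡ 247^2 = 61009 ≡ 124 (mod 451)
225 = 128 + 64 + 32 + 1 in binary powers of 2.
So 9^225 ≡ 124 · 247 · 411 · 9 ≡ 419 (mod 451).
Squaring chain: 419; never reaches −1, so base 9 is a Miller–Rabin witness that 451 is composite.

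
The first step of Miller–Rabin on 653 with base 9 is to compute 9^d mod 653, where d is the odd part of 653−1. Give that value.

653 − 1 = 652 = 2^2 · 163, so d = 163.
9^1 ≡ 9 (mod 653)
9^2 ≡ 9^2 = 81 ≡ 81 (mod 653)
9^4 ≡ 81^2 = 6561 ≡ 31 (mod 653)
9^8 ≡ 31^2 = 961 ≡ 308 (mod 653)
9^16 ≡ 308^2 = 94864 ≡ 179 (mod 653)
9^32 ≡ 179^2 = 32041 ≡ 44 (mod 653)
9^64 ≡ 44^2 = 1936 ≡ 630 (mod 653)
9^128 ≡ 630^2 = 396900 ≡ 529 (mod 653)
163 = 128 + 32 + 2 + 1 in binary powers of 2.
So 9^163 ≡ 529 · 44 · 81 · 9 ≡ 652 (mod 653).
Since 9^d ≡ 652 (mod 653), base 9 does not prove 653 composite.

652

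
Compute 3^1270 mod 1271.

893

3^1 ≡ 3 (mod 1271)
3^2 ≡ 3^2 = 9 ≡ 9 (mod 1271)
3^4 ≡ 9^2 = 81 ≡ 81 (mod 1271)
3^8 ≡ 81^2 = 6561 ≡ 206 (mod 1271)
3^16 ≡ 206^2 = 42436 ≡ 493 (mod 1271)
3^32 ≡ 493^2 = 243049 ≡ 288 (mod 1271)
3^64 ≡ 288^2 = 82944 ≡ 329 (mod 1271)
3^128 ≡ 329^2 = 108241 ≡ 206 (mod 1271)
3^256 ≡ 206^2 = 42436 ≡ 493 (mod 1271)
3^512 ≡ 493^2 = 243049 ≡ 288 (mod 1271)
3^1024 ≡ 288^2 = 82944 ≡ 329 (mod 1271)
1270 = 1024 + 128 + 64 + 32 + 16 + 4 + 2 in binary powers of 2.
So 3^1270 ≡ 329 · 206 · 329 · 288 · 493 · 81 · 9 ≡ 893 (mod 1271).
Since 893 ≠ 1, base 3 is a Fermat witness: 1271 is composite.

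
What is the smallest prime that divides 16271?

16271 is odd.
Digit sum 17, not divisible by 3.
Ends in 1: not divisible by 5.
7: 16271 = 7·2324 + 3
11: 16271 = 11·1479 + 2
13: 16271 = 13·1251 + 8
17: 16271 = 17·957 + 2
19: 16271 = 19·856 + 7
23: 16271 = 23·707 + 10
29: 16271 = 29·561 + 2
31: 16271 = 31·524 + 27
37: 16271 = 37·439 + 28
41: 16271 = 41·396 + 35
43: 16271 = 43·378 + 17
47: 16271 = 47·346 + 9
53: 16271 = 53·307

53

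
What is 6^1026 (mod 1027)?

6^1 ≡ 6 (mod 1027)
6^2 ≡ 6^2 = 36 ≡ 36 (mod 1027)
6^4 ≡ 36^2 = 1296 ≡ 269 (mod 1027)
6^8 ≡ 269^2 = 72361 ≡ 471 (mod 1027)
6^16 ≡ 471^2 = 221841 ≡ 9 (mod 1027)
6^32 ≡ 9^2 = 81 ≡ 81 (mod 1027)
6^64 ≡ 81^2 = 6561 ≡ 399 (mod 1027)
6^128 ≡ 399^2 = 159201 ≡ 16 (mod 1027)
6^256 ≡ 16^2 = 256 ≡ 256 (mod 1027)
6^512 ≡ 256^2 = 65536 ≡ 835 (mod 1027)
6^1024 ≡ 835^2 = 697225 ≡ 919 (mod 1027)
1026 = 1024 + 2 in binary powers of 2.
So 6^1026 ≡ 919 · 36 ≡ 220 (mod 1027).
Since 220 ≠ 1, base 6 is a Fermat witness: 1027 is composite.

220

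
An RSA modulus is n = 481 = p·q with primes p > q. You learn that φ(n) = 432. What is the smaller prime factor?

13

φ(n) = (p−1)(q−1) = n − (p+q) + 1, so p + q = 481 − 432 + 1 = 50.
p and q are the roots of t² − 50t + 481 = 0.
Discriminant: 50² − 4·481 = 2500 − 1924 = 576; √576 = 24.
q = (50 − 24)/2 = 13, p = (50 + 24)/2 = 37.
Check: 13 · 37 = 481.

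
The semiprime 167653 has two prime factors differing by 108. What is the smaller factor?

Since p = q + 108, we have 167653 = q(q + 108), so q² + 108q − 167653 = 0.
Discriminant: 108² + 4·167653 = 11664 + 670612 = 682276; √682276 = 826.
q = (−108 + 826)/2 = 359, and p = q + 108 = 467.
Check: 359 · 467 = 167653.

359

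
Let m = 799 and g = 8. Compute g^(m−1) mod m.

8^1 ≡ 8 (mod 799)
8^2 ≡ 8^2 = 64 ≡ 64 (mod 799)
8^4 ≡ 64^2 = 4096 ≡ 101 (mod 799)
8^8 ≡ 101^2 = 10201 ≡ 613 (mod 799)
8^16 ≡ 613^2 = 375769 ≡ 239 (mod 799)
8^32 ≡ 239^2 = 57121 ≡ 392 (mod 799)
8^64 ≡ 392^2 = 153664 ≡ 256 (mod 799)
8^128 ≡ 256^2 = 65536 ≡ 18 (mod 799)
8^256 ≡ 18^2 = 324 ≡ 324 (mod 799)
8^512 ≡ 324^2 = 104976 ≡ 307 (mod 799)
798 = 512 + 256 + 16 + 8 + 4 + 2 in binary powers of 2.
So 8^798 ≡ 307 · 324 · 239 · 613 · 101 · 64 ≡ 4 (mod 799).
Since 4 ≠ 1, base 8 is a Fermat witness: 799 is composite.

4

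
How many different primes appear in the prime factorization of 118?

118 = 2 · 59
118 = 2 · 59, which has 2 distinct prime factors.

2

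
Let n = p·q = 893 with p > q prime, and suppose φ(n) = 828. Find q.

φ(n) = (p−1)(q−1) = n − (p+q) + 1, so p + q = 893 − 828 + 1 = 66.
p and q are the roots of t² − 66t + 893 = 0.
Discriminant: 66² − 4·893 = 4356 − 3572 = 784; √784 = 28.
q = (66 − 28)/2 = 19, p = (66 + 28)/2 = 47.
Check: 19 · 47 = 893.

19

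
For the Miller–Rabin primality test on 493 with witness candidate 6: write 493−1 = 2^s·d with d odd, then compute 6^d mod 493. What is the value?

493 − 1 = 492 = 2^2 · 123, so d = 123.
6^1 ≡ 6 (mod 493)
6^2 ≡ 6^2 = 36 ≡ 36 (mod 493)
6^4 ≡ 36^2 = 1296 ≡ 310 (mod 493)
6^8 ≡ 310^2 = 96100 ≡ 458 (mod 493)
6^16 ≡ 458^2 = 209764 ≡ 239 (mod 493)
6^32 ≡ 239^2 = 57121 ≡ 426 (mod 493)
6^64 ≡ 426^2 = 181476 ≡ 52 (mod 493)
123 = 64 + 32 + 16 + 8 + 2 + 1 in binary powers of 2.
So 6^123 ≡ 52 · 426 · 239 · 458 · 36 · 6 ≡ 328 (mod 493).
Squaring chain: 328 → 110; never reaches −1, so base 6 is a Miller–Rabin witness that 493 is composite.

328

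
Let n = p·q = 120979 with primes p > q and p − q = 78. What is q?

311

Since p = q + 78, we have 120979 = q(q + 78), so q² + 78q − 120979 = 0.
Discriminant: 78² + 4·120979 = 6084 + 483916 = 490000; √490000 = 700.
q = (−78 + 700)/2 = 311, and p = q + 78 = 389.
Check: 311 · 389 = 120979.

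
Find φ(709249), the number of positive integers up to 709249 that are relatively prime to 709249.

Factor: 709249 = 31 · 137 · 167.
φ(709249) = (31−1) · (137−1) · (167−1) = 30 · 136 · 166 = 677280.

677280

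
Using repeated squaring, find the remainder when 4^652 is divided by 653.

1

4^1 ≡ 4 (mod 653)
4^2 ≡ 4^2 = 16 ≡ 16 (mod 653)
4^4 ≡ 16^2 = 256 ≡ 256 (mod 653)
4^8 ≡ 256^2 = 65536 ≡ 236 (mod 653)
4^16 ≡ 236^2 = 55696 ≡ 191 (mod 653)
4^32 ≡ 191^2 = 36481 ≡ 566 (mod 653)
4^64 ≡ 566^2 = 320356 ≡ 386 (mod 653)
4^128 ≡ 386^2 = 148996 ≡ 112 (mod 653)
4^256 ≡ 112^2 = 12544 ≡ 137 (mod 653)
4^512 ≡ 137^2 = 18769 ≡ 485 (mod 653)
652 = 512 + 128 + 8 + 4 in binary powers of 2.
So 4^652 ≡ 485 · 112 · 236 · 256 ≡ 1 (mod 653).
Since the result is 1, base 4 gives no evidence that 653 is composite.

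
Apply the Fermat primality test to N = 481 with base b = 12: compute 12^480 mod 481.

248

12^1 ≡ 12 (mod 481)
12^2 ≡ 12^2 = 144 ≡ 144 (mod 481)
12^4 ≡ 144^2 = 20736 ≡ 53 (mod 481)
12^8 ≡ 53^2 = 2809 ≡ 404 (mod 481)
12^16 ≡ 404^2 = 163216 ≡ 157 (mod 481)
12^32 ≡ 157^2 = 24649 ≡ 118 (mod 481)
12^64 ≡ 118^2 = 13924 ≡ 456 (mod 481)
12^128 ≡ 456^2 = 207936 ≡ 144 (mod 481)
12^256 ≡ 144^2 = 20736 ≡ 53 (mod 481)
480 = 256 + 128 + 64 + 32 in binary powers of 2.
So 12^480 ≡ 53 · 144 · 456 · 118 ≡ 248 (mod 481).
Since 248 ≠ 1, base 12 is a Fermat witness: 481 is composite.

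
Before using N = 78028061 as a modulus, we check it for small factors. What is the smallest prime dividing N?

97

78028061 is odd.
Digit sum 32, not divisible by 3.
Ends in 1: not divisible by 5.
7: 78028061 = 7·11146865 + 6
11: 78028061 = 11·7093460 + 1
13: 78028061 = 13·6002158 + 7
17: 78028061 = 17·4589885 + 16
19: 78028061 = 19·4106740 + 1
23: 78028061 = 23·3392524 + 9
29: 78028061 = 29·2690622 + 23
31: 78028061 = 31·2517034 + 7
37: 78028061 = 37·2108866 + 19
41: 78028061 = 41·1903123 + 18
43: 78028061 = 43·1814606 + 3
47: 78028061 = 47·1660171 + 24
53: 78028061 = 53·1472227 + 30
59: 78028061 = 59·1322509 + 30
61: 78028061 = 61·1279148 + 33
67: 78028061 = 67·1164597 + 62
71: 78028061 = 71·1098986 + 55
73: 78028061 = 73·1068877 + 40
79: 78028061 = 79·987696 + 77
83: 78028061 = 83·940097 + 10
89: 78028061 = 89·876719 + 70
97: 78028061 = 97·804413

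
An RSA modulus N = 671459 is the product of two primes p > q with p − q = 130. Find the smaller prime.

757

Since p = q + 130, we have 671459 = q(q + 130), so q² + 130q − 671459 = 0.
Discriminant: 130² + 4·671459 = 16900 + 2685836 = 2702736; √2702736 = 1644.
q = (−130 + 1644)/2 = 757, and p = q + 130 = 887.
Check: 757 · 887 = 671459.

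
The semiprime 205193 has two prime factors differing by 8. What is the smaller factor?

Since p = q + 8, we have 205193 = q(q + 8), so q² + 8q − 205193 = 0.
Discriminant: 8² + 4·205193 = 64 + 820772 = 820836; √820836 = 906.
q = (−8 + 906)/2 = 449, and p = q + 8 = 457.
Check: 449 · 457 = 205193.

449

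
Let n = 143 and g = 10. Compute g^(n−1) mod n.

10^1 ≡ 10 (mod 143)
10^2 ≡ 10^2 = 100 ≡ 100 (mod 143)
10^4 ≡ 100^2 = 10000 ≡ 133 (mod 143)
10^8 ≡ 133^2 = 17689 ≡ 100 (mod 143)
10^16 ≡ 100^2 = 10000 ≡ 133 (mod 143)
10^32 ≡ 133^2 = 17689 ≡ 100 (mod 143)
10^64 ≡ 100^2 = 10000 ≡ 133 (mod 143)
10^128 ≡ 133^2 = 17689 ≡ 100 (mod 143)
142 = 128 + 8 + 4 + 2 in binary powers of 2.
So 10^142 ≡ 100 · 100 · 133 · 100 ≡ 133 (mod 143).
Since 133 ≠ 1, base 10 is a Fermat witness: 143 is composite.

133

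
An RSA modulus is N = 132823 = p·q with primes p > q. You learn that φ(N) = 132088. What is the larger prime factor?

φ(n) = (p−1)(q−1) = n − (p+q) + 1, so p + q = 132823 − 132088 + 1 = 736.
p and q are the roots of t² − 736t + 132823 = 0.
Discriminant: 736² − 4·132823 = 541696 − 531292 = 10404; √10404 = 102.
q = (736 − 102)/2 = 317, p = (736 + 102)/2 = 419.
Check: 317 · 419 = 132823.

419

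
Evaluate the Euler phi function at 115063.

103584

Factor: 115063 = 13 · 53 · 167.
φ(115063) = (13−1) · (53−1) · (167−1) = 12 · 52 · 166 = 103584.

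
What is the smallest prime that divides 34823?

34823 is odd.
Digit sum 20, not divisible by 3.
Ends in 3: not divisible by 5.
7: 34823 = 7·4974 + 5
11: 34823 = 11·3165 + 8
13: 34823 = 13·2678 + 9
17: 34823 = 17·2048 + 7
19: 34823 = 19·1832 + 15
23: 34823 = 23·1514 + 1
29: 34823 = 29·1200 + 23
31: 34823 = 31·1123 + 10
37: 34823 = 37·941 + 6
41: 34823 = 41·849 + 14
43: 34823 = 43·809 + 36
47: 34823 = 47·740 + 43
53: 34823 = 53·657 + 2
59: 34823 = 59·590 + 13
61: 34823 = 61·570 + 53
67: 34823 = 67·519 + 50
71: 34823 = 71·490 + 33
73: 34823 = 73·477 + 2
79: 34823 = 79·440 + 63
83: 34823 = 83·419 + 46
89: 34823 = 89·391 + 24
97: 34823 = 97·359

97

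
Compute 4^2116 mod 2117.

4^1 ≡ 4 (mod 2117)
4^2 ≡ 4^2 = 16 ≡ 16 (mod 2117)
4^4 ≡ 16^2 = 256 ≡ 256 (mod 2117)
4^8 ≡ 256^2 = 65536 ≡ 2026 (mod 2117)
4^16 ≡ 2026^2 = 4104676 ≡ 1930 (mod 2117)
4^32 ≡ 1930^2 = 3724900 ≡ 1097 (mod 2117)
4^64 ≡ 1097^2 = 1203409 ≡ 953 (mod 2117)
4^128 ≡ 953^2 = 908209 ≡ 16 (mod 2117)
4^256 ≡ 16^2 = 256 ≡ 256 (mod 2117)
4^512 ≡ 256^2 = 65536 ≡ 2026 (mod 2117)
4^1024 ≡ 2026^2 = 4104676 ≡ 1930 (mod 2117)
4^2048 ≡ 1930^2 = 3724900 ≡ 1097 (mod 2117)
2116 = 2048 + 64 + 4 in binary powers of 2.
So 4^2116 ≡ 1097 · 953 · 256 ≡ 1756 (mod 2117).
Since 1756 ≠ 1, base 4 is a Fermat witness: 2117 is composite.

1756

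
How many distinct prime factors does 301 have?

2

301 = 7 · 43
301 = 7 · 43, which has 2 distinct prime factors.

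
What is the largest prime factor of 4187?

4187 = 53 · 79
79 is prime.
So 4187 = 53 · 79; the largest prime factor is 79.

79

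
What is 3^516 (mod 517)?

3^1 ≡ 3 (mod 517)
3^2 ≡ 3^2 = 9 ≡ 9 (mod 517)
3^4 ≡ 9^2 = 81 ≡ 81 (mod 517)
3^8 ≡ 81^2 = 6561 ≡ 357 (mod 517)
3^16 ≡ 357^2 = 127449 ≡ 267 (mod 517)
3^32 ≡ 267^2 = 71289 ≡ 460 (mod 517)
3^64 ≡ 460^2 = 211600 ≡ 147 (mod 517)
3^128 ≡ 147^2 = 21609 ≡ 412 (mod 517)
3^256 ≡ 412^2 = 169744 ≡ 168 (mod 517)
3^512 ≡ 168^2 = 28224 ≡ 306 (mod 517)
516 = 512 + 4 in binary powers of 2.
So 3^516 ≡ 306 · 81 ≡ 487 (mod 517).
Since 487 ≠ 1, base 3 is a Fermat witness: 517 is composite.

487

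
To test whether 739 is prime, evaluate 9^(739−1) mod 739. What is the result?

1

9^1 ≡ 9 (mod 739)
9^2 ≡ 9^2 = 81 ≡ 81 (mod 739)
9^4 ≡ 81^2 = 6561 ≡ 649 (mod 739)
9^8 ≡ 649^2 = 421201 ≡ 710 (mod 739)
9^16 ≡ 710^2 = 504100 ≡ 102 (mod 739)
9^32 ≡ 102^2 = 10404 ≡ 58 (mod 739)
9^64 ≡ 58^2 = 3364 ≡ 408 (mod 739)
9^128 ≡ 408^2 = 166464 ≡ 189 (mod 739)
9^256 ≡ 189^2 = 35721 ≡ 249 (mod 739)
9^512 ≡ 249^2 = 62001 ≡ 664 (mod 739)
738 = 512 + 128 + 64 + 32 + 2 in binary powers of 2.
So 9^738 ≡ 664 · 189 · 408 · 58 · 81 ≡ 1 (mod 739).
Since the result is 1, base 9 gives no evidence that 739 is composite.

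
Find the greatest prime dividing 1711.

1711 = 29 · 59
59 is prime.
So 1711 = 29 · 59; the largest prime factor is 59.

59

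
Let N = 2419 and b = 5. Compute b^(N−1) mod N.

5^1 ≡ 5 (mod 2419)
5^2 ≡ 5^2 = 25 ≡ 25 (mod 2419)
5^4 ≡ 25^2 = 625 ≡ 625 (mod 2419)
5^8 ≡ 625^2 = 390625 ≡ 1166 (mod 2419)
5^16 ≡ 1166^2 = 1359556 ≡ 78 (mod 2419)
5^32 ≡ 78^2 = 6084 ≡ 1246 (mod 2419)
5^64 ≡ 1246^2 = 1552516 ≡ 1937 (mod 2419)
5^128 ≡ 1937^2 = 3751969 ≡ 100 (mod 2419)
5^256 ≡ 100^2 = 10000 ≡ 324 (mod 2419)
5^512 ≡ 324^2 = 104976 ≡ 959 (mod 2419)
5^1024 ≡ 959^2 = 919681 ≡ 461 (mod 2419)
5^2048 ≡ 461^2 = 212521 ≡ 2068 (mod 2419)
2418 = 2048 + 256 + 64 + 32 + 16 + 2 in binary powers of 2.
So 5^2418 ≡ 2068 · 324 · 1937 · 1246 · 78 · 25 ≡ 433 (mod 2419).
Since 433 ≠ 1, base 5 is a Fermat witness: 2419 is composite.

433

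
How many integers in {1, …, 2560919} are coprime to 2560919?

2504320

Factor: 2560919 = 113 · 131 · 173.
φ(2560919) = (113−1) · (131−1) · (173−1) = 112 · 130 · 172 = 2504320.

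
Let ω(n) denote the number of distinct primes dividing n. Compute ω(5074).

3

5074 = 2 · 2537
2537 = 43 · 59
5074 = 2 · 43 · 59, which has 3 distinct prime factors.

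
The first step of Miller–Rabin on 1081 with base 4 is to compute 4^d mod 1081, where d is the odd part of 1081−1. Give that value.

271

1081 − 1 = 1080 = 2^3 · 135, so d = 135.
4^1 ≡ 4 (mod 1081)
4^2 ≡ 4^2 = 16 ≡ 16 (mod 1081)
4^4 ≡ 16^2 = 256 ≡ 256 (mod 1081)
4^8 ≡ 256^2 = 65536 ≡ 676 (mod 1081)
4^16 ≡ 676^2 = 456976 ≡ 794 (mod 1081)
4^32 ≡ 794^2 = 630436 ≡ 213 (mod 1081)
4^64 ≡ 213^2 = 45369 ≡ 1048 (mod 1081)
4^128 ≡ 1048^2 = 1098304 ≡ 8 (mod 1081)
135 = 128 + 4 + 2 + 1 in binary powers of 2.
So 4^135 ≡ 8 · 256 · 16 · 4 ≡ 271 (mod 1081).
Squaring chain: 271 → 1014 → 165; never reaches −1, so base 4 is a Miller–Rabin witness that 1081 is composite.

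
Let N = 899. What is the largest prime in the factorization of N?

31

899 = 29 · 31
31 is prime.
So 899 = 29 · 31; the largest prime factor is 31.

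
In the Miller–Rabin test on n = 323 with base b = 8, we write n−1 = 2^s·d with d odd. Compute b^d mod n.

297

323 − 1 = 322 = 2^1 · 161, so d = 161.
8^1 ≡ 8 (mod 323)
8^2 ≡ 8^2 = 64 ≡ 64 (mod 323)
8^4 ≡ 64^2 = 4096 ≡ 220 (mod 323)
8^8 ≡ 220^2 = 48400 ≡ 273 (mod 323)
8^16 ≡ 273^2 = 74529 ≡ 239 (mod 323)
8^32 ≡ 239^2 = 57121 ≡ 273 (mod 323)
8^64 ≡ 273^2 = 74529 ≡ 239 (mod 323)
8^128 ≡ 239^2 = 57121 ≡ 273 (mod 323)
161 = 128 + 32 + 1 in binary powers of 2.
So 8^161 ≡ 273 · 273 · 8 ≡ 297 (mod 323).
Squaring chain: 297; never reaches −1, so base 8 is a Miller–Rabin witness that 323 is composite.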